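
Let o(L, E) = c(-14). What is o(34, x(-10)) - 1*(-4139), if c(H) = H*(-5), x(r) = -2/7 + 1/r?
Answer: 4209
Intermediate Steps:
x(r) = -2/7 + 1/r (x(r) = -2*1/7 + 1/r = -2/7 + 1/r)
c(H) = -5*H
o(L, E) = 70 (o(L, E) = -5*(-14) = 70)
o(34, x(-10)) - 1*(-4139) = 70 - 1*(-4139) = 70 + 4139 = 4209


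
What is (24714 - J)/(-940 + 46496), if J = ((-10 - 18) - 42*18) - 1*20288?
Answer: 22893/22778 ≈ 1.0050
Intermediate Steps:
J = -21072 (J = (-28 - 756) - 20288 = -784 - 20288 = -21072)
(24714 - J)/(-940 + 46496) = (24714 - 1*(-21072))/(-940 + 46496) = (24714 + 21072)/45556 = 45786*(1/45556) = 22893/22778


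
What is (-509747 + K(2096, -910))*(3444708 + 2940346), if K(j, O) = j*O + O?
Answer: -15439169117918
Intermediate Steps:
K(j, O) = O + O*j (K(j, O) = O*j + O = O + O*j)
(-509747 + K(2096, -910))*(3444708 + 2940346) = (-509747 - 910*(1 + 2096))*(3444708 + 2940346) = (-509747 - 910*2097)*6385054 = (-509747 - 1908270)*6385054 = -2418017*6385054 = -15439169117918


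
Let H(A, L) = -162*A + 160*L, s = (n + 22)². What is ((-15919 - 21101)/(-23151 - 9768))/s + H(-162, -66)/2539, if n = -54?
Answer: 44065569007/7132274432 ≈ 6.1783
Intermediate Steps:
s = 1024 (s = (-54 + 22)² = (-32)² = 1024)
((-15919 - 21101)/(-23151 - 9768))/s + H(-162, -66)/2539 = ((-15919 - 21101)/(-23151 - 9768))/1024 + (-162*(-162) + 160*(-66))/2539 = -37020/(-32919)*(1/1024) + (26244 - 10560)*(1/2539) = -37020*(-1/32919)*(1/1024) + 15684*(1/2539) = (12340/10973)*(1/1024) + 15684/2539 = 3085/2809088 + 15684/2539 = 44065569007/7132274432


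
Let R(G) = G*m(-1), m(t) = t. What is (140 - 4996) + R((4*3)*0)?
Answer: -4856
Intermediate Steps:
R(G) = -G (R(G) = G*(-1) = -G)
(140 - 4996) + R((4*3)*0) = (140 - 4996) - 4*3*0 = -4856 - 12*0 = -4856 - 1*0 = -4856 + 0 = -4856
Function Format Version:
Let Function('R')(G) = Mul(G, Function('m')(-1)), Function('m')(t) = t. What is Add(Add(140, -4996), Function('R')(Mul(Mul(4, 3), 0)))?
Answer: -4856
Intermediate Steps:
Function('R')(G) = Mul(-1, G) (Function('R')(G) = Mul(G, -1) = Mul(-1, G))
Add(Add(140, -4996), Function('R')(Mul(Mul(4, 3), 0))) = Add(Add(140, -4996), Mul(-1, Mul(Mul(4, 3), 0))) = Add(-4856, Mul(-1, Mul(12, 0))) = Add(-4856, Mul(-1, 0)) = Add(-4856, 0) = -4856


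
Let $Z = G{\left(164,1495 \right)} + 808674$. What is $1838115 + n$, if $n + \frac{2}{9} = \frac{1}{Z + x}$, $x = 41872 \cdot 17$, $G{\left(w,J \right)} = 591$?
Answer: $\frac{25163425522946}{13689801} \approx 1.8381 \cdot 10^{6}$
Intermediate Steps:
$Z = 809265$ ($Z = 591 + 808674 = 809265$)
$x = 711824$
$n = - \frac{3042169}{13689801}$ ($n = - \frac{2}{9} + \frac{1}{809265 + 711824} = - \frac{2}{9} + \frac{1}{1521089} = - \frac{3042169}{13689801} \approx -0.22222$)
$1838115 + n = 1838115 - \frac{3042169}{13689801} = \frac{25163425522946}{13689801}$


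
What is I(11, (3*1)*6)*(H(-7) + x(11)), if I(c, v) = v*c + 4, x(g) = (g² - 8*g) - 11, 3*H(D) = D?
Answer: 11918/3 ≈ 3972.7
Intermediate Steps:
H(D) = D/3
x(g) = -11 + g² - 8*g
I(c, v) = 4 + c*v (I(c, v) = c*v + 4 = 4 + c*v)
I(11, (3*1)*6)*(H(-7) + x(11)) = (4 + 11*((3*1)*6))*((⅓)*(-7) + (-11 + 11² - 8*11)) = (4 + 11*(3*6))*(-7/3 + (-11 + 121 - 88)) = (4 + 11*18)*(-7/3 + 22) = (4 + 198)*(59/3) = 202*(59/3) = 11918/3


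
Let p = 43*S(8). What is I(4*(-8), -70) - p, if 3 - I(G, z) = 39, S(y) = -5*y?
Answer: 1684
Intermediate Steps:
I(G, z) = -36 (I(G, z) = 3 - 1*39 = 3 - 39 = -36)
p = -1720 (p = 43*(-5*8) = 43*(-40) = -1720)
I(4*(-8), -70) - p = -36 - 1*(-1720) = -36 + 1720 = 1684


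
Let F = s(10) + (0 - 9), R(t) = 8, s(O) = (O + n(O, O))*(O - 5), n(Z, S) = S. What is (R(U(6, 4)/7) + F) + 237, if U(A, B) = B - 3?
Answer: 336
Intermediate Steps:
U(A, B) = -3 + B
s(O) = 2*O*(-5 + O) (s(O) = (O + O)*(O - 5) = (2*O)*(-5 + O) = 2*O*(-5 + O))
F = 91 (F = 2*10*(-5 + 10) + (0 - 9) = 2*10*5 - 9 = 100 - 9 = 91)
(R(U(6, 4)/7) + F) + 237 = (8 + 91) + 237 = 99 + 237 = 336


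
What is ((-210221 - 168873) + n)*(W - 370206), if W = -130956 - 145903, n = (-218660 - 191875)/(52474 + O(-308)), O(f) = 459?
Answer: 12984648978899405/52933 ≈ 2.4530e+11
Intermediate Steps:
n = -410535/52933 (n = (-218660 - 191875)/(52474 + 459) = -410535/52933 ≈ -7.7557)
W = -276859
((-210221 - 168873) + n)*(W - 370206) = ((-210221 - 168873) - 410535/52933)*(-276859 - 370206) = (-379094 - 410535/52933)*(-647065) = -20066993237/52933*(-647065) = 12984648978899405/52933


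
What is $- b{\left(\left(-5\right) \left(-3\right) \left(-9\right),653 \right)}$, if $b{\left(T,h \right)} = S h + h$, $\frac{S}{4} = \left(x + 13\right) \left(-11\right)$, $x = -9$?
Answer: $114275$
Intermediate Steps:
$S = -176$ ($S = 4 \left(-9 + 13\right) \left(-11\right) = 4 \cdot 4 \left(-11\right) = 4 \left(-44\right) = -176$)
$b{\left(T,h \right)} = - 175 h$ ($b{\left(T,h \right)} = - 176 h + h = - 175 h$)
$- b{\left(\left(-5\right) \left(-3\right) \left(-9\right),653 \right)} = - \left(-175\right) 653 = \left(-1\right) \left(-114275\right) = 114275$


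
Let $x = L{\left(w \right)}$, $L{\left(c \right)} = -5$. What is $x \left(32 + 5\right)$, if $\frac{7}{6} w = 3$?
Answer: $-185$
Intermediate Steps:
$w = \frac{18}{7}$ ($w = \frac{6}{7} \cdot 3 = \frac{18}{7} \approx 2.5714$)
$x = -5$
$x \left(32 + 5\right) = - 5 \left(32 + 5\right) = \left(-5\right) 37 = -185$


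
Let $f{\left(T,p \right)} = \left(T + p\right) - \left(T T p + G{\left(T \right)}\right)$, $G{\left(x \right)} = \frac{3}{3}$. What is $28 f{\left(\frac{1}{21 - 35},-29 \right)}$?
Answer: $- \frac{5865}{7} \approx -837.86$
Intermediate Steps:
$G{\left(x \right)} = 1$ ($G{\left(x \right)} = 3 \cdot \frac{1}{3} = 1$)
$f{\left(T,p \right)} = -1 + T + p - p T^{2}$ ($f{\left(T,p \right)} = \left(T + p\right) - \left(T T p + 1\right) = \left(T + p\right) - \left(T^{2} p + 1\right) = \left(T + p\right) - \left(p T^{2} + 1\right) = \left(T + p\right) - \left(1 + p T^{2}\right) = -1 + T + p - p T^{2}$)
$28 f{\left(\frac{1}{21 - 35},-29 \right)} = 28 \left(-1 + \frac{1}{21 - 35} - 29 - - 29 \left(\frac{1}{21 - 35}\right)^{2}\right) = 28 \left(-1 + \frac{1}{-14} - 29 - - 29 \left(\frac{1}{-14}\right)^{2}\right) = 28 \left(-1 - \frac{1}{14} - 29 - - 29 \left(- \frac{1}{14}\right)^{2}\right) = 28 \left(-1 - \frac{1}{14} - 29 - \left(-29\right) \frac{1}{196}\right) = 28 \left(-1 - \frac{1}{14} - 29 + \frac{29}{196}\right) = 28 \left(- \frac{5865}{196}\right) = - \frac{5865}{7}$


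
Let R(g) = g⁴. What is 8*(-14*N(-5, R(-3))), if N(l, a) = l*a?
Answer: 45360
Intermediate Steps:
N(l, a) = a*l
8*(-14*N(-5, R(-3))) = 8*(-14*(-3)⁴*(-5)) = 8*(-1134*(-5)) = 8*(-14*(-405)) = 8*5670 = 45360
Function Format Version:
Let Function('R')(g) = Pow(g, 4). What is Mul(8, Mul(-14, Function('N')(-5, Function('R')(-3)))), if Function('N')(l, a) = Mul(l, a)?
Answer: 45360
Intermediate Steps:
Function('N')(l, a) = Mul(a, l)
Mul(8, Mul(-14, Function('N')(-5, Function('R')(-3)))) = Mul(8, Mul(-14, Mul(Pow(-3, 4), -5))) = Mul(8, Mul(-14, Mul(81, -5))) = Mul(8, Mul(-14, -405)) = Mul(8, 5670) = 45360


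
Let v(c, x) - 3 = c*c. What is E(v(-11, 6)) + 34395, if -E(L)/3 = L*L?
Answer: -11733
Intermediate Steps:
v(c, x) = 3 + c**2 (v(c, x) = 3 + c*c = 3 + c**2)
E(L) = -3*L**2 (E(L) = -3*L*L = -3*L**2)
E(v(-11, 6)) + 34395 = -3*(3 + (-11)**2)**2 + 34395 = -3*(3 + 121)**2 + 34395 = -3*124**2 + 34395 = -3*15376 + 34395 = -46128 + 34395 = -11733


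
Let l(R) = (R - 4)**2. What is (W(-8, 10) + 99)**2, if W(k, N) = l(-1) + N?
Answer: 17956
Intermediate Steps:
l(R) = (-4 + R)**2
W(k, N) = 25 + N (W(k, N) = (-4 - 1)**2 + N = (-5)**2 + N = 25 + N)
(W(-8, 10) + 99)**2 = ((25 + 10) + 99)**2 = (35 + 99)**2 = 134**2 = 17956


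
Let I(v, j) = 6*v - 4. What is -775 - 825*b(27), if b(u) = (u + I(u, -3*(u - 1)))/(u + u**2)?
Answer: -246175/252 ≈ -976.88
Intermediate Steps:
I(v, j) = -4 + 6*v
b(u) = (-4 + 7*u)/(u + u**2) (b(u) = (u + (-4 + 6*u))/(u + u**2) = (-4 + 7*u)/(u + u**2))
-775 - 825*b(27) = -775 - 825*(-4 + 7*27)/(27*(1 + 27)) = -775 - 275*(-4 + 189)/(9*28) = -775 - 275*185/(9*28) = -775 - 825*185/756 = -775 - 50875/252 = -246175/252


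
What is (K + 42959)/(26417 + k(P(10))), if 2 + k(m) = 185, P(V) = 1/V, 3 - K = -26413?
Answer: 2775/1064 ≈ 2.6081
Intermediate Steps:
K = 26416 (K = 3 - 1*(-26413) = 3 + 26413 = 26416)
k(m) = 183 (k(m) = -2 + 185 = 183)
(K + 42959)/(26417 + k(P(10))) = (26416 + 42959)/(26417 + 183) = 69375/26600 = 69375*(1/26600) = 2775/1064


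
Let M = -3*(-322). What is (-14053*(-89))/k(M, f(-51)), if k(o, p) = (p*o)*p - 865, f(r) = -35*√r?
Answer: -1250717/60351715 ≈ -0.020724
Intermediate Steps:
M = 966
k(o, p) = -865 + o*p² (k(o, p) = (o*p)*p - 865 = o*p² - 865 = -865 + o*p²)
(-14053*(-89))/k(M, f(-51)) = (-14053*(-89))/(-865 + 966*(-35*I*√51)²) = 1250717/(-865 + 966*(-35*I*√51)²) = 1250717/(-865 + 966*(-62475)) = 1250717/(-865 - 60350850) = 1250717/(-60351715) = 1250717*(-1/60351715) = -1250717/60351715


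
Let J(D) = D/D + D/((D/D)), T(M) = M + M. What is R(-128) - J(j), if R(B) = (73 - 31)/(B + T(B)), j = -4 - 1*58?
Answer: 3897/64 ≈ 60.891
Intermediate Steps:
T(M) = 2*M
j = -62 (j = -4 - 58 = -62)
R(B) = 14/B (R(B) = (73 - 31)/(B + 2*B) = 42/((3*B)) = 42*(1/(3*B)) = 14/B)
J(D) = 1 + D (J(D) = 1 + D/1 = 1 + D*1 = 1 + D)
R(-128) - J(j) = 14/(-128) - (1 - 62) = 14*(-1/128) - 1*(-61) = -7/64 + 61 = 3897/64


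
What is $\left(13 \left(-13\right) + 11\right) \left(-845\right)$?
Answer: $133510$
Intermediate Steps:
$\left(13 \left(-13\right) + 11\right) \left(-845\right) = \left(-169 + 11\right) \left(-845\right) = \left(-158\right) \left(-845\right) = 133510$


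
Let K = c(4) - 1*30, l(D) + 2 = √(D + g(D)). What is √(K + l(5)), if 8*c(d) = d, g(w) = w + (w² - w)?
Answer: √(-126 + 4*√30)/2 ≈ 5.1012*I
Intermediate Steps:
g(w) = w²
l(D) = -2 + √(D + D²)
c(d) = d/8
K = -59/2 (K = (⅛)*4 - 1*30 = ½ - 30 = -59/2 ≈ -29.500)
√(K + l(5)) = √(-59/2 + (-2 + √(5*(1 + 5)))) = √(-59/2 + (-2 + √(5*6))) = √(-59/2 + (-2 + √30)) = √(-63/2 + √30)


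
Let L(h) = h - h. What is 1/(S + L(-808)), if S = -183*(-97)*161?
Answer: 1/2857911 ≈ 3.4991e-7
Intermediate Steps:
L(h) = 0
S = 2857911 (S = 17751*161 = 2857911)
1/(S + L(-808)) = 1/(2857911 + 0) = 1/2857911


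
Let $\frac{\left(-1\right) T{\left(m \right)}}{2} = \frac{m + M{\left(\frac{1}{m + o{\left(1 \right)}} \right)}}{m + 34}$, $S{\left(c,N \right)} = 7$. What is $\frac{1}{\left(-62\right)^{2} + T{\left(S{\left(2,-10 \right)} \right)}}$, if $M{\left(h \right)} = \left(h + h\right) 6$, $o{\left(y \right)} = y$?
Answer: $\frac{41}{157587} \approx 0.00026017$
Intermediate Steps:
$M{\left(h \right)} = 12 h$ ($M{\left(h \right)} = 2 h 6 = 12 h$)
$T{\left(m \right)} = - \frac{2 \left(m + \frac{12}{1 + m}\right)}{34 + m}$ ($T{\left(m \right)} = - 2 \frac{m + \frac{12}{m + 1}}{m + 34} = - 2 \frac{m + \frac{12}{1 + m}}{34 + m} = - \frac{2 \left(m + \frac{12}{1 + m}\right)}{34 + m}$)
$\frac{1}{\left(-62\right)^{2} + T{\left(S{\left(2,-10 \right)} \right)}} = \frac{1}{\left(-62\right)^{2} + \frac{2 \left(-12 - 7 \left(1 + 7\right)\right)}{\left(1 + 7\right) \left(34 + 7\right)}} = \frac{1}{3844 + \frac{2 \left(-12 - 7 \cdot 8\right)}{8 \cdot 41}} = \frac{1}{3844 + 2 \cdot \frac{1}{8} \cdot \frac{1}{41} \left(-12 - 56\right)} = \frac{1}{3844 + 2 \cdot \frac{1}{8} \cdot \frac{1}{41} \left(-68\right)} = \frac{1}{3844 - \frac{17}{41}} = \frac{1}{\frac{157587}{41}} = \frac{41}{157587}$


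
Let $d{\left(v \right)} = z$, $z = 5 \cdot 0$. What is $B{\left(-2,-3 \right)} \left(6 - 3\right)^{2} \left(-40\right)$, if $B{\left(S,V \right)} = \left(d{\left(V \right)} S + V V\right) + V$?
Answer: $-2160$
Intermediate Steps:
$z = 0$
$d{\left(v \right)} = 0$
$B{\left(S,V \right)} = V + V^{2}$ ($B{\left(S,V \right)} = \left(0 S + V V\right) + V = \left(0 + V^{2}\right) + V = V^{2} + V = V + V^{2}$)
$B{\left(-2,-3 \right)} \left(6 - 3\right)^{2} \left(-40\right) = - 3 \left(1 - 3\right) \left(6 - 3\right)^{2} \left(-40\right) = \left(-3\right) \left(-2\right) 3^{2} \left(-40\right) = 6 \cdot 9 \left(-40\right) = 54 \left(-40\right) = -2160$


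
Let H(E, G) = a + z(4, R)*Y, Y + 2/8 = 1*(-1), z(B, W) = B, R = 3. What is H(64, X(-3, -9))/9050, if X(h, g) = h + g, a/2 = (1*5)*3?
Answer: 1/362 ≈ 0.0027624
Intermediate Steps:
a = 30 (a = 2*((1*5)*3) = 2*(5*3) = 2*15 = 30)
Y = -5/4 (Y = -¼ + 1*(-1) = -¼ - 1 = -5/4 ≈ -1.2500)
X(h, g) = g + h
H(E, G) = 25 (H(E, G) = 30 + 4*(-5/4) = 30 - 5 = 25)
H(64, X(-3, -9))/9050 = 25/9050 = 25*(1/9050) = 1/362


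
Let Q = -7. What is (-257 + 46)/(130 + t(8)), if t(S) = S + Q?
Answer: -211/131 ≈ -1.6107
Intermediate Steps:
t(S) = -7 + S (t(S) = S - 7 = -7 + S)
(-257 + 46)/(130 + t(8)) = (-257 + 46)/(130 + (-7 + 8)) = -211/(130 + 1) = -211/131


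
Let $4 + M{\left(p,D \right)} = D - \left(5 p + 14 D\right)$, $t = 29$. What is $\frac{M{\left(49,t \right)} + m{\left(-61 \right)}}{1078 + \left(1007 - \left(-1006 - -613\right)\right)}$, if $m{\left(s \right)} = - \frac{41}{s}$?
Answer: $- \frac{12715}{50386} \approx -0.25235$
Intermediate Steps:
$M{\left(p,D \right)} = -4 - 13 D - 5 p$ ($M{\left(p,D \right)} = -4 - \left(5 p + 13 D\right) = -4 - 13 D - 5 p$)
$\frac{M{\left(49,t \right)} + m{\left(-61 \right)}}{1078 + \left(1007 - \left(-1006 - -613\right)\right)} = \frac{\left(-4 - 377 - 245\right) - \frac{41}{-61}}{1078 + \left(1007 - \left(-1006 - -613\right)\right)} = \frac{\left(-4 - 377 - 245\right) - - \frac{41}{61}}{1078 + \left(1007 - \left(-1006 + 613\right)\right)} = \frac{-626 + \frac{41}{61}}{1078 + \left(1007 - -393\right)} = - \frac{38145}{61 \left(1078 + \left(1007 + 393\right)\right)} = - \frac{38145}{61 \left(1078 + 1400\right)} = - \frac{38145}{61 \cdot 2478} = \left(- \frac{38145}{61}\right) \frac{1}{2478} = - \frac{12715}{50386}$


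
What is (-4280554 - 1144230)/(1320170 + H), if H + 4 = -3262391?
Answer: 5424784/1942225 ≈ 2.7931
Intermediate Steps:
H = -3262395 (H = -4 - 3262391 = -3262395)
(-4280554 - 1144230)/(1320170 + H) = (-4280554 - 1144230)/(1320170 - 3262395) = -5424784/(-1942225) = -5424784*(-1/1942225) = 5424784/1942225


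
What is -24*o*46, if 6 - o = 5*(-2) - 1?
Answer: -18768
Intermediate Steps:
o = 17 (o = 6 - (5*(-2) - 1) = 6 - (-10 - 1) = 6 - 1*(-11) = 6 + 11 = 17)
-24*o*46 = -24*17*46 = -408*46 = -18768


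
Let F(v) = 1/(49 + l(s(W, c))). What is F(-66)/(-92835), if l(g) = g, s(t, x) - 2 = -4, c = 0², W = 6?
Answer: -1/4363245 ≈ -2.2919e-7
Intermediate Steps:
c = 0
s(t, x) = -2 (s(t, x) = 2 - 4 = -2)
F(v) = 1/47 (F(v) = 1/(49 - 2) = 1/47)
F(-66)/(-92835) = (1/47)/(-92835) = (1/47)*(-1/92835) = -1/4363245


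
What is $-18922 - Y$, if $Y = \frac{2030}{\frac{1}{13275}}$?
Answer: $-26967172$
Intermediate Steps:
$Y = 26948250$ ($Y = 2030 \frac{1}{\frac{1}{13275}} = 2030 \cdot 13275 = 26948250$)
$-18922 - Y = -18922 - 26948250 = -26967172$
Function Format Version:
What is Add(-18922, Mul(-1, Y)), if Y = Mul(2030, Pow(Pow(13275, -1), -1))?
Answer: -26967172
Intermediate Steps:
Y = 26948250 (Y = Mul(2030, Pow(Rational(1, 13275), -1)) = Mul(2030, 13275) = 26948250)
Add(-18922, Mul(-1, Y)) = Add(-18922, Mul(-1, 26948250)) = Add(-18922, -26948250) = -26967172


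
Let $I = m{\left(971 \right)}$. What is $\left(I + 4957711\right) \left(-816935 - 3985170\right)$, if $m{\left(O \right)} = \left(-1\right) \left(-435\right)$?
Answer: $-23809537697330$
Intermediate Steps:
$m{\left(O \right)} = 435$
$I = 435$
$\left(I + 4957711\right) \left(-816935 - 3985170\right) = \left(435 + 4957711\right) \left(-816935 - 3985170\right) = 4958146 \left(-4802105\right) = -23809537697330$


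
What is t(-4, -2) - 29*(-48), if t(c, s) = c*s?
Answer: 1400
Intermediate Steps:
t(-4, -2) - 29*(-48) = -4*(-2) - 29*(-48) = 8 + 1392 = 1400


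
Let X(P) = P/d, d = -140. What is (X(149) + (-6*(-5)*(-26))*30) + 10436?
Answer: -1815109/140 ≈ -12965.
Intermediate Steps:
X(P) = -P/140 (X(P) = P/(-140) = P*(-1/140) = -P/140)
(X(149) + (-6*(-5)*(-26))*30) + 10436 = (-1/140*149 + (-6*(-5)*(-26))*30) + 10436 = (-149/140 + (30*(-26))*30) + 10436 = (-149/140 - 780*30) + 10436 = (-149/140 - 23400) + 10436 = -3276149/140 + 10436 = -1815109/140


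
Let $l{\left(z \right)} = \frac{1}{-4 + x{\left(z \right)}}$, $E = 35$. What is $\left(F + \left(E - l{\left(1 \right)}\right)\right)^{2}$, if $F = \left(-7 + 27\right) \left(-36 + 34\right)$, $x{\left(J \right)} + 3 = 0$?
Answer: $\frac{1156}{49} \approx 23.592$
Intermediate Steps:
$x{\left(J \right)} = -3$ ($x{\left(J \right)} = -3 + 0 = -3$)
$F = -40$ ($F = 20 \left(-2\right) = -40$)
$l{\left(z \right)} = - \frac{1}{7}$ ($l{\left(z \right)} = \frac{1}{-4 - 3} = \frac{1}{-7} = - \frac{1}{7}$)
$\left(F + \left(E - l{\left(1 \right)}\right)\right)^{2} = \left(-40 + \left(35 - - \frac{1}{7}\right)\right)^{2} = \left(-40 + \left(35 + \frac{1}{7}\right)\right)^{2} = \left(-40 + \frac{246}{7}\right)^{2} = \left(- \frac{34}{7}\right)^{2} = \frac{1156}{49}$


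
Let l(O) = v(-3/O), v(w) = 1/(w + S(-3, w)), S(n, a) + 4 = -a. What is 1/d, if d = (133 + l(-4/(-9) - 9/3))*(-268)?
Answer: -1/35577 ≈ -2.8108e-5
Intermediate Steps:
S(n, a) = -4 - a
v(w) = -1/4 (v(w) = 1/(w + (-4 - w)) = 1/(-4) = -1/4)
l(O) = -1/4
d = -35577 (d = (133 - 1/4)*(-268) = (531/4)*(-268) = -35577)
1/d = 1/(-35577) = -1/35577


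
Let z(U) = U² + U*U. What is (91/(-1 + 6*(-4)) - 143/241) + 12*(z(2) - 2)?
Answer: 408294/6025 ≈ 67.767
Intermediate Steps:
z(U) = 2*U² (z(U) = U² + U² = 2*U²)
(91/(-1 + 6*(-4)) - 143/241) + 12*(z(2) - 2) = (91/(-1 + 6*(-4)) - 143/241) + 12*(2*2² - 2) = (91/(-1 - 24) - 143*1/241) + 12*(2*4 - 2) = (91/(-25) - 143/241) + 12*(8 - 2) = (91*(-1/25) - 143/241) + 12*6 = (-91/25 - 143/241) + 72 = -25506/6025 + 72 = 408294/6025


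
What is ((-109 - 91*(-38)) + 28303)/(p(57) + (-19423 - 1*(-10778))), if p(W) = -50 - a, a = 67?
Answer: -15826/4381 ≈ -3.6124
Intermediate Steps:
p(W) = -117 (p(W) = -50 - 1*67 = -50 - 67 = -117)
((-109 - 91*(-38)) + 28303)/(p(57) + (-19423 - 1*(-10778))) = ((-109 - 91*(-38)) + 28303)/(-117 + (-19423 - 1*(-10778))) = ((-109 + 3458) + 28303)/(-117 + (-19423 + 10778)) = (3349 + 28303)/(-117 - 8645) = 31652/(-8762) = 31652*(-1/8762) = -15826/4381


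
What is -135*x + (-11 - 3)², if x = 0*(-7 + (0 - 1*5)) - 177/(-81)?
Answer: -99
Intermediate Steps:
x = 59/27 (x = 0*(-7 + (0 - 5)) - 177*(-1)/81 = 0*(-7 - 5) - 1*(-59/27) = 0*(-12) + 59/27 = 0 + 59/27 = 59/27 ≈ 2.1852)
-135*x + (-11 - 3)² = -135*59/27 + (-11 - 3)² = -295 + (-14)² = -295 + 196 = -99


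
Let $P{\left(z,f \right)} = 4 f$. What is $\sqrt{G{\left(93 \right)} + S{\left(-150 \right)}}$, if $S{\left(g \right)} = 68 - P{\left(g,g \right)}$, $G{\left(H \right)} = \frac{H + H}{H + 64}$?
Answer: $\frac{\sqrt{16494734}}{157} \approx 25.869$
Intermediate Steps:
$G{\left(H \right)} = \frac{2 H}{64 + H}$
$S{\left(g \right)} = 68 - 4 g$
$\sqrt{G{\left(93 \right)} + S{\left(-150 \right)}} = \sqrt{2 \cdot 93 \frac{1}{64 + 93} + \left(68 - -600\right)} = \sqrt{2 \cdot 93 \cdot \frac{1}{157} + \left(68 + 600\right)} = \sqrt{2 \cdot 93 \cdot \frac{1}{157} + 668} = \sqrt{\frac{186}{157} + 668} = \sqrt{\frac{105062}{157}} = \frac{\sqrt{16494734}}{157}$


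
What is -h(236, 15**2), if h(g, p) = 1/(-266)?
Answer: 1/266 ≈ 0.0037594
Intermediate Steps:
h(g, p) = -1/266
-h(236, 15**2) = -1*(-1/266) = 1/266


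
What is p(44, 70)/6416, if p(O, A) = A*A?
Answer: 1225/1604 ≈ 0.76372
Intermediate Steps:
p(O, A) = A²
p(44, 70)/6416 = 70²/6416 = 4900*(1/6416) = 1225/1604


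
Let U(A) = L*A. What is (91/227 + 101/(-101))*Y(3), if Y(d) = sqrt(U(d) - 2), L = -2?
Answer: -272*I*sqrt(2)/227 ≈ -1.6946*I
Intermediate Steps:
U(A) = -2*A
Y(d) = sqrt(-2 - 2*d) (Y(d) = sqrt(-2*d - 2) = sqrt(-2 - 2*d))
(91/227 + 101/(-101))*Y(3) = (91/227 + 101/(-101))*sqrt(-2 - 2*3) = (91*(1/227) + 101*(-1/101))*sqrt(-2 - 6) = (91/227 - 1)*sqrt(-8) = -272*I*sqrt(2)/227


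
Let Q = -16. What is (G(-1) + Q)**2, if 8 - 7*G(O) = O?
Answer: 10609/49 ≈ 216.51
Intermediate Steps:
G(O) = 8/7 - O/7
(G(-1) + Q)**2 = ((8/7 - 1/7*(-1)) - 16)**2 = ((8/7 + 1/7) - 16)**2 = (9/7 - 16)**2 = (-103/7)**2 = 10609/49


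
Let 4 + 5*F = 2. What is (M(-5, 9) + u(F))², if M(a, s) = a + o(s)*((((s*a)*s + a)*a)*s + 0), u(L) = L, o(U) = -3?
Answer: 76605507729/25 ≈ 3.0642e+9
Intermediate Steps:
F = -⅖ (F = -⅘ + (⅕)*2 = -⅘ + ⅖ = -⅖ ≈ -0.40000)
M(a, s) = a - 3*a*s*(a + a*s²) (M(a, s) = a - 3*((((s*a)*s + a)*a)*s + 0) = a - 3*((((a*s)*s + a)*a)*s + 0) = a - 3*(((a*s² + a)*a)*s + 0) = a - 3*(((a + a*s²)*a)*s + 0) = a - 3*((a*(a + a*s²))*s + 0) = a - 3*(a*s*(a + a*s²) + 0) = a - 3*a*s*(a + a*s²))
(M(-5, 9) + u(F))² = (-5*(1 - 3*(-5)*9 - 3*(-5)*9³) - ⅖)² = (-5*(1 + 135 - 3*(-5)*729) - ⅖)² = (-5*(1 + 135 + 10935) - ⅖)² = (-5*11071 - ⅖)² = (-55355 - ⅖)² = (-276777/5)² = 76605507729/25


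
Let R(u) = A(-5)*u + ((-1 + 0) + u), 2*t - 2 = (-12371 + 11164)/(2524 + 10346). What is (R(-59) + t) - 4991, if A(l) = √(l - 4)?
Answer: -129988207/25740 - 177*I ≈ -5050.0 - 177.0*I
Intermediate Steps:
A(l) = √(-4 + l)
t = 24533/25740 (t = 1 + ((-12371 + 11164)/(2524 + 10346))/2 = 1 + (-1207/12870)/2 = 1 + (-1207*1/12870)/2 = 1 + (½)*(-1207/12870) = 1 - 1207/25740 = 24533/25740 ≈ 0.95311)
R(u) = -1 + u + 3*I*u (R(u) = √(-4 - 5)*u + ((-1 + 0) + u) = √(-9)*u + (-1 + u) = (3*I)*u + (-1 + u) = 3*I*u + (-1 + u) = -1 + u + 3*I*u)
(R(-59) + t) - 4991 = ((-1 - 59 + 3*I*(-59)) + 24533/25740) - 4991 = ((-1 - 59 - 177*I) + 24533/25740) - 4991 = ((-60 - 177*I) + 24533/25740) - 4991 = (-1519867/25740 - 177*I) - 4991 = -129988207/25740 - 177*I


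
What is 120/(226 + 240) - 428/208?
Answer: -21811/12116 ≈ -1.8002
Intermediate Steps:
120/(226 + 240) - 428/208 = 120/466 - 428*1/208 = 120*(1/466) - 107/52 = 60/233 - 107/52 = -21811/12116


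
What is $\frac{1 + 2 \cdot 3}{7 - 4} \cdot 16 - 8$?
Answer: $\frac{88}{3} \approx 29.333$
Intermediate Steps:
$\frac{1 + 2 \cdot 3}{7 - 4} \cdot 16 - 8 = \frac{1 + 6}{3} \cdot 16 - 8 = 7 \cdot \frac{1}{3} \cdot 16 - 8 = \frac{7}{3} \cdot 16 - 8 = \frac{112}{3} - 8 = \frac{88}{3}$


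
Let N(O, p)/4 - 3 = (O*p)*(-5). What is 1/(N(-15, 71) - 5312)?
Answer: 1/16000 ≈ 6.2500e-5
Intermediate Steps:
N(O, p) = 12 - 20*O*p (N(O, p) = 12 + 4*((O*p)*(-5)) = 12 + 4*(-5*O*p) = 12 - 20*O*p)
1/(N(-15, 71) - 5312) = 1/((12 - 20*(-15)*71) - 5312) = 1/((12 + 21300) - 5312) = 1/(21312 - 5312) = 1/16000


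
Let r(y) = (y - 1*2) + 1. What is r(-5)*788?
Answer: -4728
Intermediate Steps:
r(y) = -1 + y (r(y) = (y - 2) + 1 = (-2 + y) + 1 = -1 + y)
r(-5)*788 = (-1 - 5)*788 = -6*788 = -4728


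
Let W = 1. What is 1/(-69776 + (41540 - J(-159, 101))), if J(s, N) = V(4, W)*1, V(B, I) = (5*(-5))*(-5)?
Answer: -1/28361 ≈ -3.5260e-5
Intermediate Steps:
V(B, I) = 125 (V(B, I) = -25*(-5) = 125)
J(s, N) = 125 (J(s, N) = 125*1 = 125)
1/(-69776 + (41540 - J(-159, 101))) = 1/(-69776 + (41540 - 1*125)) = 1/(-69776 + (41540 - 125)) = 1/(-69776 + 41415) = 1/(-28361) = -1/28361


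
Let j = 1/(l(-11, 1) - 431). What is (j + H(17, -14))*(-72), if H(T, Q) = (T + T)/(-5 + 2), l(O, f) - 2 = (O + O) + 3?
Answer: 45705/56 ≈ 816.16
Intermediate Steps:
l(O, f) = 5 + 2*O (l(O, f) = 2 + ((O + O) + 3) = 2 + (2*O + 3) = 2 + (3 + 2*O) = 5 + 2*O)
H(T, Q) = -2*T/3 (H(T, Q) = (2*T)/(-3) = (2*T)*(-⅓) = -2*T/3)
j = -1/448 (j = 1/((5 + 2*(-11)) - 431) = 1/((5 - 22) - 431) = 1/(-17 - 431) = 1/(-448) = -1/448 ≈ -0.0022321)
(j + H(17, -14))*(-72) = (-1/448 - ⅔*17)*(-72) = (-1/448 - 34/3)*(-72) = -15235/1344*(-72) = 45705/56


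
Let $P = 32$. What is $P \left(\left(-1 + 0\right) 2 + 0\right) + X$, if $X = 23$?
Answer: $-41$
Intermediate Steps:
$P \left(\left(-1 + 0\right) 2 + 0\right) + X = 32 \left(\left(-1 + 0\right) 2 + 0\right) + 23 = 32 \left(\left(-1\right) 2 + 0\right) + 23 = 32 \left(-2 + 0\right) + 23 = 32 \left(-2\right) + 23 = -64 + 23 = -41$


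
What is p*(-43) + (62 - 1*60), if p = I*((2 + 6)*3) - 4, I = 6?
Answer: -6018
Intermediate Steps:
p = 140 (p = 6*((2 + 6)*3) - 4 = 6*(8*3) - 4 = 6*24 - 4 = 144 - 4 = 140)
p*(-43) + (62 - 1*60) = 140*(-43) + (62 - 1*60) = -6020 + (62 - 60) = -6020 + 2 = -6018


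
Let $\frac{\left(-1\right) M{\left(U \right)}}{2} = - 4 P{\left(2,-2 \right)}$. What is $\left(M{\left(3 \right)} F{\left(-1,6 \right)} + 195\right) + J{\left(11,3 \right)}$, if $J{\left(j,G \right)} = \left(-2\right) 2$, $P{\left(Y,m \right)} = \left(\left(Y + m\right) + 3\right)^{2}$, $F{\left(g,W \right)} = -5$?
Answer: $-169$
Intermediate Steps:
$P{\left(Y,m \right)} = \left(3 + Y + m\right)^{2}$
$J{\left(j,G \right)} = -4$
$M{\left(U \right)} = 72$ ($M{\left(U \right)} = - 2 \left(- 4 \left(3 + 2 - 2\right)^{2}\right) = - 2 \left(- 4 \cdot 3^{2}\right) = - 2 \left(\left(-4\right) 9\right) = \left(-2\right) \left(-36\right) = 72$)
$\left(M{\left(3 \right)} F{\left(-1,6 \right)} + 195\right) + J{\left(11,3 \right)} = \left(72 \left(-5\right) + 195\right) - 4 = \left(-360 + 195\right) - 4 = -165 - 4 = -169$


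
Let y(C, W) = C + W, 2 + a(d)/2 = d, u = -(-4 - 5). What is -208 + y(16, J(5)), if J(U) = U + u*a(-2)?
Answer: -259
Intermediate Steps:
u = 9 (u = -1*(-9) = 9)
a(d) = -4 + 2*d
J(U) = -72 + U (J(U) = U + 9*(-4 + 2*(-2)) = U + 9*(-4 - 4) = U + 9*(-8) = U - 72 = -72 + U)
-208 + y(16, J(5)) = -208 + (16 + (-72 + 5)) = -208 + (16 - 67) = -208 - 51 = -259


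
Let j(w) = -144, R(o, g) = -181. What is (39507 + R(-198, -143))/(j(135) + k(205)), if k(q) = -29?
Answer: -39326/173 ≈ -227.32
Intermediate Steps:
(39507 + R(-198, -143))/(j(135) + k(205)) = (39507 - 181)/(-144 - 29) = 39326/(-173) = 39326*(-1/173) = -39326/173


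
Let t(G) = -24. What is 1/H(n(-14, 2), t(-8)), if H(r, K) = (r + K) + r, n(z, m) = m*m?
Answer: -1/16 ≈ -0.062500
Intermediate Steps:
n(z, m) = m**2
H(r, K) = K + 2*r (H(r, K) = (K + r) + r = K + 2*r)
1/H(n(-14, 2), t(-8)) = 1/(-24 + 2*2**2) = 1/(-24 + 2*4) = 1/(-24 + 8) = 1/(-16) = -1/16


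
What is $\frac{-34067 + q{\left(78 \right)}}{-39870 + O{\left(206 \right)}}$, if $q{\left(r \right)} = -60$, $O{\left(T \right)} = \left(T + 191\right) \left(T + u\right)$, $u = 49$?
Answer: $- \frac{34127}{61365} \approx -0.55613$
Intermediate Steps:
$O{\left(T \right)} = \left(49 + T\right) \left(191 + T\right)$ ($O{\left(T \right)} = \left(T + 191\right) \left(T + 49\right) = \left(191 + T\right) \left(49 + T\right) = \left(49 + T\right) \left(191 + T\right)$)
$\frac{-34067 + q{\left(78 \right)}}{-39870 + O{\left(206 \right)}} = \frac{-34067 - 60}{-39870 + \left(9359 + 206^{2} + 240 \cdot 206\right)} = - \frac{34127}{-39870 + \left(9359 + 42436 + 49440\right)} = - \frac{34127}{-39870 + 101235} = - \frac{34127}{61365}$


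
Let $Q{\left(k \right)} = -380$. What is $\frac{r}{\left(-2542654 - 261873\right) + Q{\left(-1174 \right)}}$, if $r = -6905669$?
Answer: $\frac{6905669}{2804907} \approx 2.462$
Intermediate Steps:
$\frac{r}{\left(-2542654 - 261873\right) + Q{\left(-1174 \right)}} = - \frac{6905669}{\left(-2542654 - 261873\right) - 380} = - \frac{6905669}{-2804527 - 380} = - \frac{6905669}{-2804907} = \left(-6905669\right) \left(- \frac{1}{2804907}\right) = \frac{6905669}{2804907}$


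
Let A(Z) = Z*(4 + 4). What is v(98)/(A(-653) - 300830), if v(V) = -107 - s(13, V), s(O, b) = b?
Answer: 205/306054 ≈ 0.00066982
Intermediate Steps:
A(Z) = 8*Z (A(Z) = Z*8 = 8*Z)
v(V) = -107 - V
v(98)/(A(-653) - 300830) = (-107 - 1*98)/(8*(-653) - 300830) = (-107 - 98)/(-5224 - 300830) = -205/(-306054) = -205*(-1/306054) = 205/306054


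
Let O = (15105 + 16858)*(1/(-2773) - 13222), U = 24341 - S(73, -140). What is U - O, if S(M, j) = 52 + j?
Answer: 1171978575158/2773 ≈ 4.2264e+8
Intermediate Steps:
U = 24429 (U = 24341 - (52 - 140) = 24341 - 1*(-88) = 24341 + 88 = 24429)
O = -1171910833541/2773 (O = 31963*(-1/2773 - 13222) = 31963*(-36664607/2773) = -1171910833541/2773 ≈ -4.2262e+8)
U - O = 24429 - 1*(-1171910833541/2773) = 24429 + 1171910833541/2773 = 1171978575158/2773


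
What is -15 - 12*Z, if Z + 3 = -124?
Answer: 1509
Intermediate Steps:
Z = -127 (Z = -3 - 124 = -127)
-15 - 12*Z = -15 - 12*(-127) = -15 + 1524 = 1509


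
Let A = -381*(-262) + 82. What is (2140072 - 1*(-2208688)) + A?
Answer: 4448664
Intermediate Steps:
A = 99904 (A = 99822 + 82 = 99904)
(2140072 - 1*(-2208688)) + A = (2140072 - 1*(-2208688)) + 99904 = (2140072 + 2208688) + 99904 = 4348760 + 99904 = 4448664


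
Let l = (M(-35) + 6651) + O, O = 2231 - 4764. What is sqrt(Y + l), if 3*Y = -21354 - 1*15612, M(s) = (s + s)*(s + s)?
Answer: 2*I*sqrt(826) ≈ 57.48*I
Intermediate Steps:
M(s) = 4*s**2 (M(s) = (2*s)*(2*s) = 4*s**2)
O = -2533
Y = -12322 (Y = (-21354 - 1*15612)/3 = (-21354 - 15612)/3 = (1/3)*(-36966) = -12322)
l = 9018 (l = (4*(-35)**2 + 6651) - 2533 = (4*1225 + 6651) - 2533 = (4900 + 6651) - 2533 = 11551 - 2533 = 9018)
sqrt(Y + l) = sqrt(-12322 + 9018) = sqrt(-3304) = 2*I*sqrt(826)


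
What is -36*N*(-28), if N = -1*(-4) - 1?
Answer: 3024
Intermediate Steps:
N = 3 (N = 4 - 1 = 3)
-36*N*(-28) = -36*3*(-28) = -108*(-28) = 3024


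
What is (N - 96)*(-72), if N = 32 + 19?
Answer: 3240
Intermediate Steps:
N = 51
(N - 96)*(-72) = (51 - 96)*(-72) = -45*(-72) = 3240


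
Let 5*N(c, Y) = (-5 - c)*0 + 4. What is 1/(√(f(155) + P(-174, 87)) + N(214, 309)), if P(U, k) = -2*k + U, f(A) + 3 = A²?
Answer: -10/295917 + 25*√23674/591834 ≈ 0.0064656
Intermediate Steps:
f(A) = -3 + A²
P(U, k) = U - 2*k
N(c, Y) = ⅘ (N(c, Y) = ((-5 - c)*0 + 4)/5 = (0 + 4)/5 = (⅕)*4 = ⅘)
1/(√(f(155) + P(-174, 87)) + N(214, 309)) = 1/(√((-3 + 155²) + (-174 - 2*87)) + ⅘) = 1/(√((-3 + 24025) + (-174 - 174)) + ⅘) = 1/(√(24022 - 348) + ⅘) = 1/(√23674 + ⅘) = 1/(⅘ + √23674)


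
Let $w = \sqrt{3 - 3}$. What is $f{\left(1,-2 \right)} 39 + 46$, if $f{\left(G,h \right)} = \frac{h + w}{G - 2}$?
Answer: $124$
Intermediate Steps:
$w = 0$ ($w = \sqrt{0} = 0$)
$f{\left(G,h \right)} = \frac{h}{-2 + G}$ ($f{\left(G,h \right)} = \frac{h + 0}{G - 2} = \frac{h}{-2 + G}$)
$f{\left(1,-2 \right)} 39 + 46 = - \frac{2}{-2 + 1} \cdot 39 + 46 = - \frac{2}{-1} \cdot 39 + 46 = \left(-2\right) \left(-1\right) 39 + 46 = 2 \cdot 39 + 46 = 78 + 46 = 124$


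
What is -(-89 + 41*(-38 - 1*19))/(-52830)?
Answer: -1213/26415 ≈ -0.045921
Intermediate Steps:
-(-89 + 41*(-38 - 1*19))/(-52830) = -(-89 + 41*(-38 - 19))*(-1/52830) = -(-89 + 41*(-57))*(-1/52830) = -(-89 - 2337)*(-1/52830) = -1*(-2426)*(-1/52830) = 2426*(-1/52830) = -1213/26415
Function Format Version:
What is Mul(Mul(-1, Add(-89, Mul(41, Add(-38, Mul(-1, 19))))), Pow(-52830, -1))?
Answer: Rational(-1213, 26415) ≈ -0.045921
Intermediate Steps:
Mul(Mul(-1, Add(-89, Mul(41, Add(-38, Mul(-1, 19))))), Pow(-52830, -1)) = Mul(Mul(-1, Add(-89, Mul(41, Add(-38, -19)))), Rational(-1, 52830)) = Mul(Mul(-1, Add(-89, Mul(41, -57))), Rational(-1, 52830)) = Mul(Mul(-1, Add(-89, -2337)), Rational(-1, 52830)) = Mul(Mul(-1, -2426), Rational(-1, 52830)) = Mul(2426, Rational(-1, 52830)) = Rational(-1213, 26415)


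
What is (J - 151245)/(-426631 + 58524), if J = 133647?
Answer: 17598/368107 ≈ 0.047807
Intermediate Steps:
(J - 151245)/(-426631 + 58524) = (133647 - 151245)/(-426631 + 58524) = -17598/(-368107) = -17598*(-1/368107) = 17598/368107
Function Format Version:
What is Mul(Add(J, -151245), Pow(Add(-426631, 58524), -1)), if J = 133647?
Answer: Rational(17598, 368107) ≈ 0.047807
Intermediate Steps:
Mul(Add(J, -151245), Pow(Add(-426631, 58524), -1)) = Mul(Add(133647, -151245), Pow(Add(-426631, 58524), -1)) = Mul(-17598, Pow(-368107, -1)) = Mul(-17598, Rational(-1, 368107)) = Rational(17598, 368107)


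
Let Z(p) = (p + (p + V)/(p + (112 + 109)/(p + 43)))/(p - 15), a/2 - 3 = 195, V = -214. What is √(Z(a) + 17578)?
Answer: 2*√19328939977191115530/66318765 ≈ 132.59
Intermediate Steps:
a = 396 (a = 6 + 2*195 = 6 + 390 = 396)
Z(p) = (p + (-214 + p)/(p + 221/(43 + p)))/(-15 + p) (Z(p) = (p + (p - 214)/(p + (112 + 109)/(p + 43)))/(p - 15) = (p + (-214 + p)/(p + 221/(43 + p)))/(-15 + p))
√(Z(a) + 17578) = √((-9202 + 396³ + 44*396² + 50*396)/(-3315 + 396³ - 424*396 + 28*396²) + 17578) = √((-9202 + 62099136 + 44*156816 + 19800)/(-3315 + 62099136 - 167904 + 28*156816) + 17578) = √((-9202 + 62099136 + 6899904 + 19800)/(-3315 + 62099136 - 167904 + 4390848) + 17578) = √(69009638/66318765 + 17578) = √(1165820260808/66318765) = 2*√19328939977191115530/66318765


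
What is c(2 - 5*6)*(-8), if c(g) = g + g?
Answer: 448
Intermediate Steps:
c(g) = 2*g
c(2 - 5*6)*(-8) = (2*(2 - 5*6))*(-8) = (2*(2 - 30))*(-8) = (2*(-28))*(-8) = -56*(-8) = 448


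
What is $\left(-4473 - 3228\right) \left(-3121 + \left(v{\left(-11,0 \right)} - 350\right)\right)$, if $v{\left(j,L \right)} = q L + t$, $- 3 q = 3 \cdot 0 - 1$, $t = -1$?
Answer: $26737872$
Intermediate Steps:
$q = \frac{1}{3}$ ($q = - \frac{3 \cdot 0 - 1}{3} = - \frac{0 - 1}{3} = \left(- \frac{1}{3}\right) \left(-1\right) = \frac{1}{3} \approx 0.33333$)
$v{\left(j,L \right)} = -1 + \frac{L}{3}$ ($v{\left(j,L \right)} = \frac{L}{3} - 1 = -1 + \frac{L}{3}$)
$\left(-4473 - 3228\right) \left(-3121 + \left(v{\left(-11,0 \right)} - 350\right)\right) = \left(-4473 - 3228\right) \left(-3121 + \left(\left(-1 + \frac{1}{3} \cdot 0\right) - 350\right)\right) = - 7701 \left(-3121 + \left(\left(-1 + 0\right) - 350\right)\right) = - 7701 \left(-3121 - 351\right) = \left(-7701\right) \left(-3472\right) = 26737872$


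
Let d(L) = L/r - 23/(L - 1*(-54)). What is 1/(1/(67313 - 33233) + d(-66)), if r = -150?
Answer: 170400/401581 ≈ 0.42432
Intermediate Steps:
d(L) = -23/(54 + L) - L/150 (d(L) = L/(-150) - 23/(L - 1*(-54)) = L*(-1/150) - 23/(L + 54) = -L/150 - 23/(54 + L) = -23/(54 + L) - L/150)
1/(1/(67313 - 33233) + d(-66)) = 1/(1/(67313 - 33233) + (-3450 - 1*(-66)**2 - 54*(-66))/(150*(54 - 66))) = 1/(1/34080 + (1/150)*(-3450 - 1*4356 + 3564)/(-12)) = 1/(1/34080 + (1/150)*(-1/12)*(-3450 - 4356 + 3564)) = 1/(1/34080 + (1/150)*(-1/12)*(-4242)) = 1/(1/34080 + 707/300) = 1/(401581/170400) = 170400/401581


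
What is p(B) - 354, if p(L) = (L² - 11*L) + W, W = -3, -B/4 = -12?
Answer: 1419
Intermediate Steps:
B = 48 (B = -4*(-12) = 48)
p(L) = -3 + L² - 11*L (p(L) = (L² - 11*L) - 3 = -3 + L² - 11*L)
p(B) - 354 = (-3 + 48² - 11*48) - 354 = (-3 + 2304 - 528) - 354 = 1773 - 354 = 1419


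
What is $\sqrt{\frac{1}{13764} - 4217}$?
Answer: $\frac{i \sqrt{199725230067}}{6882} \approx 64.938 i$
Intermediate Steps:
$\sqrt{\frac{1}{13764} - 4217} = \sqrt{- \frac{58042787}{13764}} = \frac{i \sqrt{199725230067}}{6882}$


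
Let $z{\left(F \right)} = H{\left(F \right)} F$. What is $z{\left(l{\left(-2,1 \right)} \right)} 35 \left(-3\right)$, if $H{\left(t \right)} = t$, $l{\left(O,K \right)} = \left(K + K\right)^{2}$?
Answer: $-1680$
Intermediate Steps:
$l{\left(O,K \right)} = 4 K^{2}$ ($l{\left(O,K \right)} = \left(2 K\right)^{2} = 4 K^{2}$)
$z{\left(F \right)} = F^{2}$ ($z{\left(F \right)} = F F = F^{2}$)
$z{\left(l{\left(-2,1 \right)} \right)} 35 \left(-3\right) = \left(4 \cdot 1^{2}\right)^{2} \cdot 35 \left(-3\right) = \left(4 \cdot 1\right)^{2} \cdot 35 \left(-3\right) = 4^{2} \cdot 35 \left(-3\right) = 16 \cdot 35 \left(-3\right) = 560 \left(-3\right) = -1680$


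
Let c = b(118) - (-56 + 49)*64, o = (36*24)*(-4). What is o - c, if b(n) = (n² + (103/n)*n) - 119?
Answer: -17812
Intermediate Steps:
o = -3456 (o = 864*(-4) = -3456)
b(n) = -16 + n² (b(n) = (n² + 103) - 119 = (103 + n²) - 119 = -16 + n²)
c = 14356 (c = (-16 + 118²) - (-56 + 49)*64 = (-16 + 13924) - (-7)*64 = 13908 - 1*(-448) = 13908 + 448 = 14356)
o - c = -3456 - 1*14356 = -3456 - 14356 = -17812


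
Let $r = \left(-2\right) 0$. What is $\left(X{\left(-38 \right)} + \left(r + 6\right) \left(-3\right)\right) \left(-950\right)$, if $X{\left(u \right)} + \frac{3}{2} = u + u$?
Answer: $90725$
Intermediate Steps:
$r = 0$
$X{\left(u \right)} = - \frac{3}{2} + 2 u$ ($X{\left(u \right)} = - \frac{3}{2} + \left(u + u\right) = - \frac{3}{2} + 2 u$)
$\left(X{\left(-38 \right)} + \left(r + 6\right) \left(-3\right)\right) \left(-950\right) = \left(\left(- \frac{3}{2} + 2 \left(-38\right)\right) + \left(0 + 6\right) \left(-3\right)\right) \left(-950\right) = \left(\left(- \frac{3}{2} - 76\right) + 6 \left(-3\right)\right) \left(-950\right) = \left(- \frac{155}{2} - 18\right) \left(-950\right) = \left(- \frac{191}{2}\right) \left(-950\right) = 90725$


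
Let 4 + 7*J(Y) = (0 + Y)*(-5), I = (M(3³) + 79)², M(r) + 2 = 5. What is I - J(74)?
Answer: 47442/7 ≈ 6777.4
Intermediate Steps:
M(r) = 3 (M(r) = -2 + 5 = 3)
I = 6724 (I = (3 + 79)² = 82² = 6724)
J(Y) = -4/7 - 5*Y/7 (J(Y) = -4/7 + ((0 + Y)*(-5))/7 = -4/7 + (Y*(-5))/7 = -4/7 + (-5*Y)/7 = -4/7 - 5*Y/7)
I - J(74) = 6724 - (-4/7 - 5/7*74) = 6724 - (-4/7 - 370/7) = 6724 - 1*(-374/7) = 6724 + 374/7 = 47442/7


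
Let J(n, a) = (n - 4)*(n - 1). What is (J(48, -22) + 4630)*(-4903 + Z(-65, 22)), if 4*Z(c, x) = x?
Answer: -32803455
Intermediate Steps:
J(n, a) = (-1 + n)*(-4 + n) (J(n, a) = (-4 + n)*(-1 + n) = (-1 + n)*(-4 + n))
Z(c, x) = x/4
(J(48, -22) + 4630)*(-4903 + Z(-65, 22)) = ((4 + 48**2 - 5*48) + 4630)*(-4903 + (1/4)*22) = ((4 + 2304 - 240) + 4630)*(-4903 + 11/2) = (2068 + 4630)*(-9795/2) = 6698*(-9795/2) = -32803455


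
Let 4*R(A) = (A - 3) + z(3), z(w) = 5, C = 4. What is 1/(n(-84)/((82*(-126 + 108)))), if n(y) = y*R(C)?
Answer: 82/7 ≈ 11.714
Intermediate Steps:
R(A) = ½ + A/4 (R(A) = ((A - 3) + 5)/4 = ((-3 + A) + 5)/4 = (2 + A)/4 = ½ + A/4)
n(y) = 3*y/2 (n(y) = y*(½ + (¼)*4) = y*(½ + 1) = y*(3/2) = 3*y/2)
1/(n(-84)/((82*(-126 + 108)))) = 1/(((3/2)*(-84))/((82*(-126 + 108)))) = 1/(-126/(82*(-18))) = 1/(-126/(-1476)) = 1/(-126*(-1/1476)) = 1/(7/82) = 82/7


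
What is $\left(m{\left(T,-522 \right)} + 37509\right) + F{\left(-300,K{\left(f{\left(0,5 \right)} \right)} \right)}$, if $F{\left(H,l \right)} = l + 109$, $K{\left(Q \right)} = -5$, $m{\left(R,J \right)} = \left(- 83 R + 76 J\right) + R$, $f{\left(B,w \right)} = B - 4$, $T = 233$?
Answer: $-21165$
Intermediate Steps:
$f{\left(B,w \right)} = -4 + B$
$m{\left(R,J \right)} = - 82 R + 76 J$
$F{\left(H,l \right)} = 109 + l$
$\left(m{\left(T,-522 \right)} + 37509\right) + F{\left(-300,K{\left(f{\left(0,5 \right)} \right)} \right)} = \left(\left(\left(-82\right) 233 + 76 \left(-522\right)\right) + 37509\right) + \left(109 - 5\right) = \left(\left(-19106 - 39672\right) + 37509\right) + 104 = \left(-58778 + 37509\right) + 104 = -21269 + 104 = -21165$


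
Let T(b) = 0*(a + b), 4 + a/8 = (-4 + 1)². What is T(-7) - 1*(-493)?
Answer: 493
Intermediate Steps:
a = 40 (a = -32 + 8*(-4 + 1)² = -32 + 8*(-3)² = -32 + 8*9 = -32 + 72 = 40)
T(b) = 0 (T(b) = 0*(40 + b) = 0)
T(-7) - 1*(-493) = 0 - 1*(-493) = 0 + 493 = 493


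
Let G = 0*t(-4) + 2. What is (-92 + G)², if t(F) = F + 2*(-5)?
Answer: 8100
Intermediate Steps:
t(F) = -10 + F (t(F) = F - 10 = -10 + F)
G = 2 (G = 0*(-10 - 4) + 2 = 0*(-14) + 2 = 0 + 2 = 2)
(-92 + G)² = (-92 + 2)² = (-90)² = 8100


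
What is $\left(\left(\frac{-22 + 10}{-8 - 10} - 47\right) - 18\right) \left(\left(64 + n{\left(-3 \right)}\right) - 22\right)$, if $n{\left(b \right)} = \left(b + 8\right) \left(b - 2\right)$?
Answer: $- \frac{3281}{3} \approx -1093.7$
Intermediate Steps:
$n{\left(b \right)} = \left(-2 + b\right) \left(8 + b\right)$ ($n{\left(b \right)} = \left(8 + b\right) \left(-2 + b\right) = \left(-2 + b\right) \left(8 + b\right)$)
$\left(\left(\frac{-22 + 10}{-8 - 10} - 47\right) - 18\right) \left(\left(64 + n{\left(-3 \right)}\right) - 22\right) = \left(\left(\frac{-22 + 10}{-8 - 10} - 47\right) - 18\right) \left(\left(64 + \left(-16 + \left(-3\right)^{2} + 6 \left(-3\right)\right)\right) - 22\right) = \left(\left(- \frac{12}{-18} - 47\right) - 18\right) \left(\left(64 - 25\right) + \left(-79 + 57\right)\right) = \left(\left(\left(-12\right) \left(- \frac{1}{18}\right) - 47\right) - 18\right) \left(\left(64 - 25\right) - 22\right) = \left(\left(\frac{2}{3} - 47\right) - 18\right) \left(39 - 22\right) = \left(- \frac{139}{3} - 18\right) 17 = \left(- \frac{193}{3}\right) 17 = - \frac{3281}{3}$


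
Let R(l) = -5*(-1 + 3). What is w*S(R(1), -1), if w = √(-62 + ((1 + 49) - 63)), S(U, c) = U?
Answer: -50*I*√3 ≈ -86.603*I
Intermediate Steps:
R(l) = -10 (R(l) = -5*2 = -10)
w = 5*I*√3 (w = √(-62 + (50 - 63)) = √(-62 - 13) = √(-75) = 5*I*√3 ≈ 8.6602*I)
w*S(R(1), -1) = (5*I*√3)*(-10) = -50*I*√3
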